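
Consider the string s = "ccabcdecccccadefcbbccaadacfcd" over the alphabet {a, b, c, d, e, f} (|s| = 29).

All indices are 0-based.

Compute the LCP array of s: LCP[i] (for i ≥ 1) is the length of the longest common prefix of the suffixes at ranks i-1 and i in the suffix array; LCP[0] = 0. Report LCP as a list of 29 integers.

rank | idx | suffix
   0 |  21 | aadacfcd
   1 |   2 | abcdecccccadefcbbccaadacfcd
   2 |  24 | acfcd
   3 |  22 | adacfcd
   4 |  12 | adefcbbccaadacfcd
   5 |  17 | bbccaadacfcd
   6 |  18 | bccaadacfcd
   7 |   3 | bcdecccccadefcbbccaadacfcd
   8 |  20 | caadacfcd
   9 |   1 | cabcdecccccadefcbbccaadacfcd
  10 |  11 | cadefcbbccaadacfcd
  11 |  16 | cbbccaadacfcd
  12 |  19 | ccaadacfcd
  13 |   0 | ccabcdecccccadefcbbccaadacfcd
  14 |  10 | ccadefcbbccaadacfcd
  15 |   9 | cccadefcbbccaadacfcd
  16 |   8 | ccccadefcbbccaadacfcd
  17 |   7 | cccccadefcbbccaadacfcd
  18 |  27 | cd
  19 |   4 | cdecccccadefcbbccaadacfcd
  20 |  25 | cfcd
  21 |  28 | d
  22 |  23 | dacfcd
  23 |   5 | decccccadefcbbccaadacfcd
  24 |  13 | defcbbccaadacfcd
  25 |   6 | ecccccadefcbbccaadacfcd
  26 |  14 | efcbbccaadacfcd
  27 |  15 | fcbbccaadacfcd
  28 |  26 | fcd

SA = [21, 2, 24, 22, 12, 17, 18, 3, 20, 1, 11, 16, 19, 0, 10, 9, 8, 7, 27, 4, 25, 28, 23, 5, 13, 6, 14, 15, 26]
i: (SA[i-1],SA[i]) lcp shared
  1: (21,2) 1 'a'
  2: (2,24) 1 'a'
  3: (24,22) 1 'a'
  4: (22,12) 2 'ad'
  5: (12,17) 0 ''
  6: (17,18) 1 'b'
  7: (18,3) 2 'bc'
  8: (3,20) 0 ''
  9: (20,1) 2 'ca'
  10: (1,11) 2 'ca'
  11: (11,16) 1 'c'
  12: (16,19) 1 'c'
  13: (19,0) 3 'cca'
  14: (0,10) 3 'cca'
  15: (10,9) 2 'cc'
  16: (9,8) 3 'ccc'
  17: (8,7) 4 'cccc'
  18: (7,27) 1 'c'
  19: (27,4) 2 'cd'
  20: (4,25) 1 'c'
  21: (25,28) 0 ''
  22: (28,23) 1 'd'
  23: (23,5) 1 'd'
  24: (5,13) 2 'de'
  25: (13,6) 0 ''
  26: (6,14) 1 'e'
  27: (14,15) 0 ''
  28: (15,26) 2 'fc'

[0, 1, 1, 1, 2, 0, 1, 2, 0, 2, 2, 1, 1, 3, 3, 2, 3, 4, 1, 2, 1, 0, 1, 1, 2, 0, 1, 0, 2]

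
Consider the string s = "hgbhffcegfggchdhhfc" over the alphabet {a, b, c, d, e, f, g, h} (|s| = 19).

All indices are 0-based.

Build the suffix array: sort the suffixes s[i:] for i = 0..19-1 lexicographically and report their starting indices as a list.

[2, 18, 6, 12, 14, 7, 17, 5, 4, 9, 1, 11, 8, 10, 13, 16, 3, 0, 15]

sorted suffixes:
  #0 SA[0]=2  'bhffcegfggchdhhfc'
  #1 SA[1]=18  'c'
  #2 SA[2]=6  'cegfggchdhhfc'
  #3 SA[3]=12  'chdhhfc'
  #4 SA[4]=14  'dhhfc'
  #5 SA[5]=7  'egfggchdhhfc'
  #6 SA[6]=17  'fc'
  #7 SA[7]=5  'fcegfggchdhhfc'
  #8 SA[8]=4  'ffcegfggchdhhfc'
  #9 SA[9]=9  'fggchdhhfc'
  #10 SA[10]=1  'gbhffcegfggchdhhfc'
  #11 SA[11]=11  'gchdhhfc'
  #12 SA[12]=8  'gfggchdhhfc'
  #13 SA[13]=10  'ggchdhhfc'
  #14 SA[14]=13  'hdhhfc'
  #15 SA[15]=16  'hfc'
  #16 SA[16]=3  'hffcegfggchdhhfc'
  #17 SA[17]=0  'hgbhffcegfggchdhhfc'
  #18 SA[18]=15  'hhfc'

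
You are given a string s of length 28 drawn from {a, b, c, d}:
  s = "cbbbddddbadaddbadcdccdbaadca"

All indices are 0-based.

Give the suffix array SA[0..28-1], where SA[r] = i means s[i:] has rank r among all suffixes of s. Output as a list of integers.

[27, 23, 9, 24, 15, 11, 22, 8, 14, 1, 2, 3, 26, 0, 19, 20, 17, 10, 21, 7, 13, 25, 18, 16, 6, 12, 5, 4]

sorted suffixes:
  #0 SA[0]=27  'a'
  #1 SA[1]=23  'aadca'
  #2 SA[2]=9  'adaddbadcdccdbaadca'
  #3 SA[3]=24  'adca'
  #4 SA[4]=15  'adcdccdbaadca'
  #5 SA[5]=11  'addbadcdccdbaadca'
  #6 SA[6]=22  'baadca'
  #7 SA[7]=8  'badaddbadcdccdbaadca'
  #8 SA[8]=14  'badcdccdbaadca'
  #9 SA[9]=1  'bbbddddbadaddbadcdccdbaadca'
  #10 SA[10]=2  'bbddddbadaddbadcdccdbaadca'
  #11 SA[11]=3  'bddddbadaddbadcdccdbaadca'
  #12 SA[12]=26  'ca'
  #13 SA[13]=0  'cbbbddddbadaddbadcdccdbaadca'
  #14 SA[14]=19  'ccdbaadca'
  #15 SA[15]=20  'cdbaadca'
  #16 SA[16]=17  'cdccdbaadca'
  #17 SA[17]=10  'daddbadcdccdbaadca'
  #18 SA[18]=21  'dbaadca'
  #19 SA[19]=7  'dbadaddbadcdccdbaadca'
  #20 SA[20]=13  'dbadcdccdbaadca'
  #21 SA[21]=25  'dca'
  #22 SA[22]=18  'dccdbaadca'
  #23 SA[23]=16  'dcdccdbaadca'
  #24 SA[24]=6  'ddbadaddbadcdccdbaadca'
  #25 SA[25]=12  'ddbadcdccdbaadca'
  #26 SA[26]=5  'dddbadaddbadcdccdbaadca'
  #27 SA[27]=4  'ddddbadaddbadcdccdbaadca'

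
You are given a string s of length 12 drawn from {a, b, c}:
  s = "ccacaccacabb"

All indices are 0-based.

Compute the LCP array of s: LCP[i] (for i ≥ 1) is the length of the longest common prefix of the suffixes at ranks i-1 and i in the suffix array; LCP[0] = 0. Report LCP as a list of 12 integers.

rank | idx | suffix
   0 |   9 | abb
   1 |   7 | acabb
   2 |   2 | acaccacabb
   3 |   4 | accacabb
   4 |  11 | b
   5 |  10 | bb
   6 |   8 | cabb
   7 |   6 | cacabb
   8 |   1 | cacaccacabb
   9 |   3 | caccacabb
  10 |   5 | ccacabb
  11 |   0 | ccacaccacabb

SA = [9, 7, 2, 4, 11, 10, 8, 6, 1, 3, 5, 0]
[i] adj suffixes → lcp
  [1] 9/7 → 1 ('a')
  [2] 7/2 → 3 ('aca')
  [3] 2/4 → 2 ('ac')
  [4] 4/11 → 0 ('')
  [5] 11/10 → 1 ('b')
  [6] 10/8 → 0 ('')
  [7] 8/6 → 2 ('ca')
  [8] 6/1 → 4 ('caca')
  [9] 1/3 → 3 ('cac')
  [10] 3/5 → 1 ('c')
  [11] 5/0 → 5 ('ccaca')

[0, 1, 3, 2, 0, 1, 0, 2, 4, 3, 1, 5]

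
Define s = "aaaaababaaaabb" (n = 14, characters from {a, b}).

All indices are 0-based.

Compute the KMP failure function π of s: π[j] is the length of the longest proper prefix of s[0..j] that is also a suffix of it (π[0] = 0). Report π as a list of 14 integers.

[0, 1, 2, 3, 4, 0, 1, 0, 1, 2, 3, 4, 0, 0]

π[0] = 0
j=1 s[j]='a': π[1]=1 (border 'a')
j=2 s[j]='a': π[2]=2 (border 'aa')
j=3 s[j]='a': π[3]=3 (border 'aaa')
j=4 s[j]='a': π[4]=4 (border 'aaaa')
j=5 s[j]='b': k: 4→3→2→1→0; π[5]=0 (border '')
j=6 s[j]='a': π[6]=1 (border 'a')
j=7 s[j]='b': k: 1→0; π[7]=0 (border '')
j=8 s[j]='a': π[8]=1 (border 'a')
j=9 s[j]='a': π[9]=2 (border 'aa')
j=10 s[j]='a': π[10]=3 (border 'aaa')
j=11 s[j]='a': π[11]=4 (border 'aaaa')
j=12 s[j]='b': k: 4→3→2→1→0; π[12]=0 (border '')
j=13 s[j]='b': π[13]=0 (border '')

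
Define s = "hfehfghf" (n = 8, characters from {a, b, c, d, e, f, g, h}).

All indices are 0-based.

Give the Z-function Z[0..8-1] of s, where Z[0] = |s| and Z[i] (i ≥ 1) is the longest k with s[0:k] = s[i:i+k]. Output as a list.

Z[0]=8
i=1: i≥r, start 0; Z[1]=0
i=2: i≥r, start 0; Z[2]=0
i=3: i≥r, start 0; Z[3]=2 grow→box=[3,5)
i=4: min(r-i=1, Z[1]=0)=0; Z[4]=0
i=5: i≥r, start 0; Z[5]=0
i=6: i≥r, start 0; Z[6]=2 grow→box=[6,8)
i=7: min(r-i=1, Z[1]=0)=0; Z[7]=0

[8, 0, 0, 2, 0, 0, 2, 0]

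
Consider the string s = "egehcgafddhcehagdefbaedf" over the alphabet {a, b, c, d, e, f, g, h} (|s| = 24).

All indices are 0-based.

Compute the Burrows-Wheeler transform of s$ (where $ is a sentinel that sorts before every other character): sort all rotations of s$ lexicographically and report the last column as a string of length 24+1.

fbghfhhfgedad$cgdeacaeede

rank  rotation                   last
    0  $egehcgafddhcehagdefbaedf  f
    1  aedf$egehcgafddhcehagdefb  b
    2  afddhcehagdefbaedf$egehcg  g
    3  agdefbaedf$egehcgafddhceh  h
    4  baedf$egehcgafddhcehagdef  f
    5  cehagdefbaedf$egehcgafddh  h
    6  cgafddhcehagdefbaedf$egeh  h
    7  ddhcehagdefbaedf$egehcgaf  f
    8  defbaedf$egehcgafddhcehag  g
    9  df$egehcgafddhcehagdefbae  e
   10  dhcehagdefbaedf$egehcgafd  d
   11  edf$egehcgafddhcehagdefba  a
   12  efbaedf$egehcgafddhcehagd  d
   13  egehcgafddhcehagdefbaedf$  $
   14  ehagdefbaedf$egehcgafddhc  c
   15  ehcgafddhcehagdefbaedf$eg  g
   16  f$egehcgafddhcehagdefbaed  d
   17  fbaedf$egehcgafddhcehagde  e
   18  fddhcehagdefbaedf$egehcga  a
   19  gafddhcehagdefbaedf$egehc  c
   20  gdefbaedf$egehcgafddhceha  a
   21  gehcgafddhcehagdefbaedf$e  e
   22  hagdefbaedf$egehcgafddhce  e
   23  hcehagdefbaedf$egehcgafdd  d
   24  hcgafddhcehagdefbaedf$ege  e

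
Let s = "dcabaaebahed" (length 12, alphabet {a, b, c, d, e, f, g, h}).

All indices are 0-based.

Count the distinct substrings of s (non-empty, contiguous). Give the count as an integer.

rank | idx | suffix
   0 |   4 | aaebahed
   1 |   2 | abaaebahed
   2 |   5 | aebahed
   3 |   8 | ahed
   4 |   3 | baaebahed
   5 |   7 | bahed
   6 |   1 | cabaaebahed
   7 |  11 | d
   8 |   0 | dcabaaebahed
   9 |   6 | ebahed
  10 |  10 | ed
  11 |   9 | hed

SA = [4, 2, 5, 8, 3, 7, 1, 11, 0, 6, 10, 9]
i: (SA[i-1],SA[i]) lcp shared
  1: (4,2) 1 'a'
  2: (2,5) 1 'a'
  3: (5,8) 1 'a'
  4: (8,3) 0 ''
  5: (3,7) 2 'ba'
  6: (7,1) 0 ''
  7: (1,11) 0 ''
  8: (11,0) 1 'd'
  9: (0,6) 0 ''
  10: (6,10) 1 'e'
  11: (10,9) 0 ''

n(n+1)/2 = 12·13/2 = 78
Σ LCP = 0 + 1 + 1 + 1 + 0 + 2 + 0 + 0 + 1 + 0 + 1 + 0 = 7
distinct = 78 − 7 = 71

71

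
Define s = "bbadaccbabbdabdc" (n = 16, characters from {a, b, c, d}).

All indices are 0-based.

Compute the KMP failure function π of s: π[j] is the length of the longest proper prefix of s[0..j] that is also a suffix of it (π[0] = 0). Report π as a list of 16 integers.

π[0] = 0
j=1 s[j]='b': π[1]=1 (border 'b')
j=2 s[j]='a': k: 1→0; π[2]=0 (border '')
j=3 s[j]='d': π[3]=0 (border '')
j=4 s[j]='a': π[4]=0 (border '')
j=5 s[j]='c': π[5]=0 (border '')
j=6 s[j]='c': π[6]=0 (border '')
j=7 s[j]='b': π[7]=1 (border 'b')
j=8 s[j]='a': k: 1→0; π[8]=0 (border '')
j=9 s[j]='b': π[9]=1 (border 'b')
j=10 s[j]='b': π[10]=2 (border 'bb')
j=11 s[j]='d': k: 2→1→0; π[11]=0 (border '')
j=12 s[j]='a': π[12]=0 (border '')
j=13 s[j]='b': π[13]=1 (border 'b')
j=14 s[j]='d': k: 1→0; π[14]=0 (border '')
j=15 s[j]='c': π[15]=0 (border '')

[0, 1, 0, 0, 0, 0, 0, 1, 0, 1, 2, 0, 0, 1, 0, 0]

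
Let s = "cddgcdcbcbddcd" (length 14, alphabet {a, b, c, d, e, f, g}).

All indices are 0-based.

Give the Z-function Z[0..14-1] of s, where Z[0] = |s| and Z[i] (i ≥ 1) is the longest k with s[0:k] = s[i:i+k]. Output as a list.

Z[0]=14
i=1: outside box; Z[1]=0
i=2: outside box; Z[2]=0
i=3: outside box; Z[3]=0
i=4: outside box; Z[4]=2 scan→box=[4,6)
i=5: min(r-i=1, Z[1]=0)=0; Z[5]=0
i=6: outside box; Z[6]=1 scan→box=[6,7)
i=7: outside box; Z[7]=0
i=8: outside box; Z[8]=1 scan→box=[8,9)
i=9: outside box; Z[9]=0
i=10: outside box; Z[10]=0
i=11: outside box; Z[11]=0
i=12: outside box; Z[12]=2 scan→box=[12,14)
i=13: min(r-i=1, Z[1]=0)=0; Z[13]=0

[14, 0, 0, 0, 2, 0, 1, 0, 1, 0, 0, 0, 2, 0]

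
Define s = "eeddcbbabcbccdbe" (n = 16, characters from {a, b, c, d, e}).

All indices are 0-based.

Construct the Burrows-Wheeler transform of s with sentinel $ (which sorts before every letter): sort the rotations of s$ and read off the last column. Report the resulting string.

ebbcacddbbccdebe$

rank  rotation           last
    0  $eeddcbbabcbccdbe  e
    1  abcbccdbe$eeddcbb  b
    2  babcbccdbe$eeddcb  b
    3  bbabcbccdbe$eeddc  c
    4  bcbccdbe$eeddcbba  a
    5  bccdbe$eeddcbbabc  c
    6  be$eeddcbbabcbccd  d
    7  cbbabcbccdbe$eedd  d
    8  cbccdbe$eeddcbbab  b
    9  ccdbe$eeddcbbabcb  b
   10  cdbe$eeddcbbabcbc  c
   11  dbe$eeddcbbabcbcc  c
   12  dcbbabcbccdbe$eed  d
   13  ddcbbabcbccdbe$ee  e
   14  e$eeddcbbabcbccdb  b
   15  eddcbbabcbccdbe$e  e
   16  eeddcbbabcbccdbe$  $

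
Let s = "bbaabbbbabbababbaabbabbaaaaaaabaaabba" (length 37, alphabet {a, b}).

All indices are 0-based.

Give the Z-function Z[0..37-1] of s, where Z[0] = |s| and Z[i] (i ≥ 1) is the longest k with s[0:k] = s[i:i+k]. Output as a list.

[37, 1, 0, 0, 2, 2, 3, 1, 0, 3, 1, 0, 1, 0, 6, 1, 0, 0, 3, 1, 0, 4, 1, 0, 0, 0, 0, 0, 0, 0, 1, 0, 0, 0, 3, 1, 0]

Z[0]=37
i=1: fresh scan; Z[1]=1 grow→box=[1,2)
i=2: fresh scan; Z[2]=0
i=3: fresh scan; Z[3]=0
i=4: fresh scan; Z[4]=2 grow→box=[4,6)
i=5: min(r-i=1, Z[1]=1)=1; Z[5]=2 grow→box=[5,7)
i=6: min(r-i=1, Z[1]=1)=1; Z[6]=3 grow→box=[6,9)
i=7: min(r-i=2, Z[1]=1)=1; Z[7]=1
i=8: min(r-i=1, Z[2]=0)=0; Z[8]=0
i=9: fresh scan; Z[9]=3 grow→box=[9,12)
i=10: min(r-i=2, Z[1]=1)=1; Z[10]=1
i=11: min(r-i=1, Z[2]=0)=0; Z[11]=0
i=12: fresh scan; Z[12]=1 grow→box=[12,13)
i=13: fresh scan; Z[13]=0
i=14: fresh scan; Z[14]=6 grow→box=[14,20)
i=15: min(r-i=5, Z[1]=1)=1; Z[15]=1
i=16: min(r-i=4, Z[2]=0)=0; Z[16]=0
i=17: min(r-i=3, Z[3]=0)=0; Z[17]=0
i=18: min(r-i=2, Z[4]=2)=2; Z[18]=3 grow→box=[18,21)
i=19: min(r-i=2, Z[1]=1)=1; Z[19]=1
i=20: min(r-i=1, Z[2]=0)=0; Z[20]=0
i=21: fresh scan; Z[21]=4 grow→box=[21,25)
i=22: min(r-i=3, Z[1]=1)=1; Z[22]=1
i=23: min(r-i=2, Z[2]=0)=0; Z[23]=0
i=24: min(r-i=1, Z[3]=0)=0; Z[24]=0
i=25: fresh scan; Z[25]=0
i=26: fresh scan; Z[26]=0
i=27: fresh scan; Z[27]=0
i=28: fresh scan; Z[28]=0
i=29: fresh scan; Z[29]=0
i=30: fresh scan; Z[30]=1 grow→box=[30,31)
i=31: fresh scan; Z[31]=0
i=32: fresh scan; Z[32]=0
i=33: fresh scan; Z[33]=0
i=34: fresh scan; Z[34]=3 grow→box=[34,37)
i=35: min(r-i=2, Z[1]=1)=1; Z[35]=1
i=36: min(r-i=1, Z[2]=0)=0; Z[36]=0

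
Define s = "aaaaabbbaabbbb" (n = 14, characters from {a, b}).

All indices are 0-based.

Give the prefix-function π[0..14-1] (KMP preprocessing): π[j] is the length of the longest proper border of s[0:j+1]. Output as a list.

[0, 1, 2, 3, 4, 0, 0, 0, 1, 2, 0, 0, 0, 0]

π[0] = 0
j=1 s[j]='a': π[1]=1 (border 'a')
j=2 s[j]='a': π[2]=2 (border 'aa')
j=3 s[j]='a': π[3]=3 (border 'aaa')
j=4 s[j]='a': π[4]=4 (border 'aaaa')
j=5 s[j]='b': k: 4→3→2→1→0; π[5]=0 (border '')
j=6 s[j]='b': π[6]=0 (border '')
j=7 s[j]='b': π[7]=0 (border '')
j=8 s[j]='a': π[8]=1 (border 'a')
j=9 s[j]='a': π[9]=2 (border 'aa')
j=10 s[j]='b': k: 2→1→0; π[10]=0 (border '')
j=11 s[j]='b': π[11]=0 (border '')
j=12 s[j]='b': π[12]=0 (border '')
j=13 s[j]='b': π[13]=0 (border '')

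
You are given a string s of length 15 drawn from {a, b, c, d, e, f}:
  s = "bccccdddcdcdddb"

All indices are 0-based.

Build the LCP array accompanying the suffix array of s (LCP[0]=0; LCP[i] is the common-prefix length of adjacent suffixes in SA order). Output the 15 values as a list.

[0, 1, 0, 3, 2, 1, 2, 4, 0, 1, 3, 1, 2, 2, 3]

sorted suffixes:
  #0 SA[0]=14  'b'
  #1 SA[1]=0  'bccccdddcdcdddb'
  #2 SA[2]=1  'ccccdddcdcdddb'
  #3 SA[3]=2  'cccdddcdcdddb'
  #4 SA[4]=3  'ccdddcdcdddb'
  #5 SA[5]=8  'cdcdddb'
  #6 SA[6]=10  'cdddb'
  #7 SA[7]=4  'cdddcdcdddb'
  #8 SA[8]=13  'db'
  #9 SA[9]=7  'dcdcdddb'
  #10 SA[10]=9  'dcdddb'
  #11 SA[11]=12  'ddb'
  #12 SA[12]=6  'ddcdcdddb'
  #13 SA[13]=11  'dddb'
  #14 SA[14]=5  'dddcdcdddb'

SA = [14, 0, 1, 2, 3, 8, 10, 4, 13, 7, 9, 12, 6, 11, 5]
[i] adj suffixes → lcp
  [1] 14/0 → 1 ('b')
  [2] 0/1 → 0 ('')
  [3] 1/2 → 3 ('ccc')
  [4] 2/3 → 2 ('cc')
  [5] 3/8 → 1 ('c')
  [6] 8/10 → 2 ('cd')
  [7] 10/4 → 4 ('cddd')
  [8] 4/13 → 0 ('')
  [9] 13/7 → 1 ('d')
  [10] 7/9 → 3 ('dcd')
  [11] 9/12 → 1 ('d')
  [12] 12/6 → 2 ('dd')
  [13] 6/11 → 2 ('dd')
  [14] 11/5 → 3 ('ddd')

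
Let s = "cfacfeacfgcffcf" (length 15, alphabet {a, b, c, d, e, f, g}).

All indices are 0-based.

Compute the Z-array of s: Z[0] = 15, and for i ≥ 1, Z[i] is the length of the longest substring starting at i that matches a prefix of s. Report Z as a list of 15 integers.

[15, 0, 0, 2, 0, 0, 0, 2, 0, 0, 2, 0, 0, 2, 0]

Z[0]=15
i=1: fresh scan; Z[1]=0
i=2: fresh scan; Z[2]=0
i=3: fresh scan; Z[3]=2 extend→box=[3,5)
i=4: min(r-i=1, Z[1]=0)=0; Z[4]=0
i=5: fresh scan; Z[5]=0
i=6: fresh scan; Z[6]=0
i=7: fresh scan; Z[7]=2 extend→box=[7,9)
i=8: min(r-i=1, Z[1]=0)=0; Z[8]=0
i=9: fresh scan; Z[9]=0
i=10: fresh scan; Z[10]=2 extend→box=[10,12)
i=11: min(r-i=1, Z[1]=0)=0; Z[11]=0
i=12: fresh scan; Z[12]=0
i=13: fresh scan; Z[13]=2 extend→box=[13,15)
i=14: min(r-i=1, Z[1]=0)=0; Z[14]=0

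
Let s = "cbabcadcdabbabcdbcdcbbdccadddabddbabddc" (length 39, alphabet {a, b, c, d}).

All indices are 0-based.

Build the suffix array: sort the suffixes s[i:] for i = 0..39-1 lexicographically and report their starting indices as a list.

rank | idx | suffix
   0 |   9 | abbabcdbcdcbbdccadddabddbabddc
   1 |   2 | abcadcdabbabcdbcdcbbdccadddabddbabddc
   2 |  12 | abcdbcdcbbdccadddabddbabddc
   3 |  29 | abddbabddc
   4 |  34 | abddc
   5 |   5 | adcdabbabcdbcdcbbdccadddabddbabddc
   6 |  25 | adddabddbabddc
   7 |   1 | babcadcdabbabcdbcdcbbdccadddabddbabddc
   8 |  11 | babcdbcdcbbdccadddabddbabddc
   9 |  33 | babddc
  10 |  10 | bbabcdbcdcbbdccadddabddbabddc
  11 |  20 | bbdccadddabddbabddc
  12 |   3 | bcadcdabbabcdbcdcbbdccadddabddbabddc
  13 |  13 | bcdbcdcbbdccadddabddbabddc
  14 |  16 | bcdcbbdccadddabddbabddc
  15 |  21 | bdccadddabddbabddc
  16 |  30 | bddbabddc
  17 |  35 | bddc
  18 |  38 | c
  19 |   4 | cadcdabbabcdbcdcbbdccadddabddbabddc
  20 |  24 | cadddabddbabddc
  21 |   0 | cbabcadcdabbabcdbcdcbbdccadddabddbabddc
  22 |  19 | cbbdccadddabddbabddc
  23 |  23 | ccadddabddbabddc
  24 |   7 | cdabbabcdbcdcbbdccadddabddbabddc
  25 |  14 | cdbcdcbbdccadddabddbabddc
  26 |  17 | cdcbbdccadddabddbabddc
  27 |   8 | dabbabcdbcdcbbdccadddabddbabddc
  28 |  28 | dabddbabddc
  29 |  32 | dbabddc
  30 |  15 | dbcdcbbdccadddabddbabddc
  31 |  37 | dc
  32 |  18 | dcbbdccadddabddbabddc
  33 |  22 | dccadddabddbabddc
  34 |   6 | dcdabbabcdbcdcbbdccadddabddbabddc
  35 |  27 | ddabddbabddc
  36 |  31 | ddbabddc
  37 |  36 | ddc
  38 |  26 | dddabddbabddc

[9, 2, 12, 29, 34, 5, 25, 1, 11, 33, 10, 20, 3, 13, 16, 21, 30, 35, 38, 4, 24, 0, 19, 23, 7, 14, 17, 8, 28, 32, 15, 37, 18, 22, 6, 27, 31, 36, 26]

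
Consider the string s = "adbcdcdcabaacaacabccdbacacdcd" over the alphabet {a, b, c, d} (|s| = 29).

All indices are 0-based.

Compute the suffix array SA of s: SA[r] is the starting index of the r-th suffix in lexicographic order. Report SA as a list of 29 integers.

[10, 13, 8, 16, 11, 14, 22, 24, 0, 9, 21, 17, 2, 12, 7, 15, 23, 18, 27, 19, 5, 25, 3, 28, 20, 1, 6, 26, 4]

rank | idx | suffix
   0 |  10 | aacaacabccdbacacdcd
   1 |  13 | aacabccdbacacdcd
   2 |   8 | abaacaacabccdbacacdcd
   3 |  16 | abccdbacacdcd
   4 |  11 | acaacabccdbacacdcd
   5 |  14 | acabccdbacacdcd
   6 |  22 | acacdcd
   7 |  24 | acdcd
   8 |   0 | adbcdcdcabaacaacabccdbacacdcd
   9 |   9 | baacaacabccdbacacdcd
  10 |  21 | bacacdcd
  11 |  17 | bccdbacacdcd
  12 |   2 | bcdcdcabaacaacabccdbacacdcd
  13 |  12 | caacabccdbacacdcd
  14 |   7 | cabaacaacabccdbacacdcd
  15 |  15 | cabccdbacacdcd
  16 |  23 | cacdcd
  17 |  18 | ccdbacacdcd
  18 |  27 | cd
  19 |  19 | cdbacacdcd
  20 |   5 | cdcabaacaacabccdbacacdcd
  21 |  25 | cdcd
  22 |   3 | cdcdcabaacaacabccdbacacdcd
  23 |  28 | d
  24 |  20 | dbacacdcd
  25 |   1 | dbcdcdcabaacaacabccdbacacdcd
  26 |   6 | dcabaacaacabccdbacacdcd
  27 |  26 | dcd
  28 |   4 | dcdcabaacaacabccdbacacdcd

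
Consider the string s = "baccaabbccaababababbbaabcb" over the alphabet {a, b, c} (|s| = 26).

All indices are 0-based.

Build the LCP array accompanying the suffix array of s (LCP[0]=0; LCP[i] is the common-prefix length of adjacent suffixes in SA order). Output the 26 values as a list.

[0, 3, 3, 1, 6, 4, 2, 3, 2, 1, 0, 1, 2, 5, 3, 2, 1, 2, 2, 1, 2, 0, 4, 1, 1, 5]

rank | idx | suffix
   0 |  10 | aababababbbaabcb
   1 |   4 | aabbccaababababbbaabcb
   2 |  21 | aabcb
   3 |  11 | ababababbbaabcb
   4 |  13 | abababbbaabcb
   5 |  15 | ababbbaabcb
   6 |  17 | abbbaabcb
   7 |   5 | abbccaababababbbaabcb
   8 |  22 | abcb
   9 |   1 | accaabbccaababababbbaabcb
  10 |  25 | b
  11 |  20 | baabcb
  12 |  12 | babababbbaabcb
  13 |  14 | bababbbaabcb
  14 |  16 | babbbaabcb
  15 |   0 | baccaabbccaababababbbaabcb
  16 |  19 | bbaabcb
  17 |  18 | bbbaabcb
  18 |   6 | bbccaababababbbaabcb
  19 |  23 | bcb
  20 |   7 | bccaababababbbaabcb
  21 |   9 | caababababbbaabcb
  22 |   3 | caabbccaababababbbaabcb
  23 |  24 | cb
  24 |   8 | ccaababababbbaabcb
  25 |   2 | ccaabbccaababababbbaabcb

SA = [10, 4, 21, 11, 13, 15, 17, 5, 22, 1, 25, 20, 12, 14, 16, 0, 19, 18, 6, 23, 7, 9, 3, 24, 8, 2]
i: (SA[i-1],SA[i]) lcp shared
  1: (10,4) 3 'aab'
  2: (4,21) 3 'aab'
  3: (21,11) 1 'a'
  4: (11,13) 6 'ababab'
  5: (13,15) 4 'abab'
  6: (15,17) 2 'ab'
  7: (17,5) 3 'abb'
  8: (5,22) 2 'ab'
  9: (22,1) 1 'a'
  10: (1,25) 0 ''
  11: (25,20) 1 'b'
  12: (20,12) 2 'ba'
  13: (12,14) 5 'babab'
  14: (14,16) 3 'bab'
  15: (16,0) 2 'ba'
  16: (0,19) 1 'b'
  17: (19,18) 2 'bb'
  18: (18,6) 2 'bb'
  19: (6,23) 1 'b'
  20: (23,7) 2 'bc'
  21: (7,9) 0 ''
  22: (9,3) 4 'caab'
  23: (3,24) 1 'c'
  24: (24,8) 1 'c'
  25: (8,2) 5 'ccaab'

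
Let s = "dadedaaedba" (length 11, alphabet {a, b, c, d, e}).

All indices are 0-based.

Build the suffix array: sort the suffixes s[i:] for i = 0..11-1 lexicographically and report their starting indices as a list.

rank→(start, suffix):
  0 → (10, 'a')
  1 → (5, 'aaedba')
  2 → (1, 'adedaaedba')
  3 → (6, 'aedba')
  4 → (9, 'ba')
  5 → (4, 'daaedba')
  6 → (0, 'dadedaaedba')
  7 → (8, 'dba')
  8 → (2, 'dedaaedba')
  9 → (3, 'edaaedba')
  10 → (7, 'edba')

[10, 5, 1, 6, 9, 4, 0, 8, 2, 3, 7]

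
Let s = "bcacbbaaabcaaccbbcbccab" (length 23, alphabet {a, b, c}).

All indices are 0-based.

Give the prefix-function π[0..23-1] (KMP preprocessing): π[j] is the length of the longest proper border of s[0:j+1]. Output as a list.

[0, 0, 0, 0, 1, 1, 0, 0, 0, 1, 2, 3, 0, 0, 0, 1, 1, 2, 1, 2, 0, 0, 1]

π[0] = 0
j=1 s[j]='c': π[1]=0 (border '')
j=2 s[j]='a': π[2]=0 (border '')
j=3 s[j]='c': π[3]=0 (border '')
j=4 s[j]='b': π[4]=1 (border 'b')
j=5 s[j]='b': k: 1→0; π[5]=1 (border 'b')
j=6 s[j]='a': k: 1→0; π[6]=0 (border '')
j=7 s[j]='a': π[7]=0 (border '')
j=8 s[j]='a': π[8]=0 (border '')
j=9 s[j]='b': π[9]=1 (border 'b')
j=10 s[j]='c': π[10]=2 (border 'bc')
j=11 s[j]='a': π[11]=3 (border 'bca')
j=12 s[j]='a': k: 3→0; π[12]=0 (border '')
j=13 s[j]='c': π[13]=0 (border '')
j=14 s[j]='c': π[14]=0 (border '')
j=15 s[j]='b': π[15]=1 (border 'b')
j=16 s[j]='b': k: 1→0; π[16]=1 (border 'b')
j=17 s[j]='c': π[17]=2 (border 'bc')
j=18 s[j]='b': k: 2→0; π[18]=1 (border 'b')
j=19 s[j]='c': π[19]=2 (border 'bc')
j=20 s[j]='c': k: 2→0; π[20]=0 (border '')
j=21 s[j]='a': π[21]=0 (border '')
j=22 s[j]='b': π[22]=1 (border 'b')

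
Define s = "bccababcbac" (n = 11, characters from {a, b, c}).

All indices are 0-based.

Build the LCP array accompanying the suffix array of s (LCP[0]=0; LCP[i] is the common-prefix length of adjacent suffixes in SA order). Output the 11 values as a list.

[0, 2, 1, 0, 2, 1, 2, 0, 1, 1, 1]

sorted suffixes:
  #0 SA[0]=3  'ababcbac'
  #1 SA[1]=5  'abcbac'
  #2 SA[2]=9  'ac'
  #3 SA[3]=4  'babcbac'
  #4 SA[4]=8  'bac'
  #5 SA[5]=6  'bcbac'
  #6 SA[6]=0  'bccababcbac'
  #7 SA[7]=10  'c'
  #8 SA[8]=2  'cababcbac'
  #9 SA[9]=7  'cbac'
  #10 SA[10]=1  'ccababcbac'

SA = [3, 5, 9, 4, 8, 6, 0, 10, 2, 7, 1]
rank  pair      lcp
   1  s[3:],s[5:]  2  'ab'
   2  s[5:],s[9:]  1  'a'
   3  s[9:],s[4:]  0  ''
   4  s[4:],s[8:]  2  'ba'
   5  s[8:],s[6:]  1  'b'
   6  s[6:],s[0:]  2  'bc'
   7  s[0:],s[10:]  0  ''
   8  s[10:],s[2:]  1  'c'
   9  s[2:],s[7:]  1  'c'
  10  s[7:],s[1:]  1  'c'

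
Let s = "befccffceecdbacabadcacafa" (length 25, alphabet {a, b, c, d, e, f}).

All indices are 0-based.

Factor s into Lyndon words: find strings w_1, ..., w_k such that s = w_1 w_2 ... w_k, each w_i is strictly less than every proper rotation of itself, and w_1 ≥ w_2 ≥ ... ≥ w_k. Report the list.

emit factor 1: 'befccffceecd' (i=0, period=12)
emit factor 2: 'b' (i=12, period=1)
emit factor 3: 'ac' (i=13, period=2)
emit factor 4: 'abadcacaf' (i=15, period=9)
emit factor 5: 'a' (i=24, period=1)

["befccffceecd", "b", "ac", "abadcacaf", "a"]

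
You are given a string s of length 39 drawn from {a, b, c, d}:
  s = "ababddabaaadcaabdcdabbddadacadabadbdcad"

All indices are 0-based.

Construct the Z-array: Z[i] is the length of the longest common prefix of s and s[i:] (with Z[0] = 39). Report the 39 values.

Z[0]=39
i=1: outside box; Z[1]=0
i=2: outside box; Z[2]=2 extend→box=[2,4)
i=3: min(r-i=1, Z[1]=0)=0; Z[3]=0
i=4: outside box; Z[4]=0
i=5: outside box; Z[5]=0
i=6: outside box; Z[6]=3 extend→box=[6,9)
i=7: min(r-i=2, Z[1]=0)=0; Z[7]=0
i=8: min(r-i=1, Z[2]=2)=1; Z[8]=1
i=9: outside box; Z[9]=1 extend→box=[9,10)
i=10: outside box; Z[10]=1 extend→box=[10,11)
i=11: outside box; Z[11]=0
i=12: outside box; Z[12]=0
i=13: outside box; Z[13]=1 extend→box=[13,14)
i=14: outside box; Z[14]=2 extend→box=[14,16)
i=15: min(r-i=1, Z[1]=0)=0; Z[15]=0
i=16: outside box; Z[16]=0
i=17: outside box; Z[17]=0
i=18: outside box; Z[18]=0
i=19: outside box; Z[19]=2 extend→box=[19,21)
i=20: min(r-i=1, Z[1]=0)=0; Z[20]=0
i=21: outside box; Z[21]=0
i=22: outside box; Z[22]=0
i=23: outside box; Z[23]=0
i=24: outside box; Z[24]=1 extend→box=[24,25)
i=25: outside box; Z[25]=0
i=26: outside box; Z[26]=1 extend→box=[26,27)
i=27: outside box; Z[27]=0
i=28: outside box; Z[28]=1 extend→box=[28,29)
i=29: outside box; Z[29]=0
i=30: outside box; Z[30]=3 extend→box=[30,33)
i=31: min(r-i=2, Z[1]=0)=0; Z[31]=0
i=32: min(r-i=1, Z[2]=2)=1; Z[32]=1
i=33: outside box; Z[33]=0
i=34: outside box; Z[34]=0
i=35: outside box; Z[35]=0
i=36: outside box; Z[36]=0
i=37: outside box; Z[37]=1 extend→box=[37,38)
i=38: outside box; Z[38]=0

[39, 0, 2, 0, 0, 0, 3, 0, 1, 1, 1, 0, 0, 1, 2, 0, 0, 0, 0, 2, 0, 0, 0, 0, 1, 0, 1, 0, 1, 0, 3, 0, 1, 0, 0, 0, 0, 1, 0]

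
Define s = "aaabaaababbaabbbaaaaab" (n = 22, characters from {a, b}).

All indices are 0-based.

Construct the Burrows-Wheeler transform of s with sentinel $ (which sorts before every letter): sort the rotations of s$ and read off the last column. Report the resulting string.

rank  rotation                 last
    0  $aaabaaababbaabbbaaaaab  b
    1  aaaaab$aaabaaababbaabbb  b
    2  aaaab$aaabaaababbaabbba  a
    3  aaab$aaabaaababbaabbbaa  a
    4  aaabaaababbaabbbaaaaab$  $
    5  aaababbaabbbaaaaab$aaab  b
    6  aab$aaabaaababbaabbbaaa  a
    7  aabaaababbaabbbaaaaab$a  a
    8  aababbaabbbaaaaab$aaaba  a
    9  aabbbaaaaab$aaabaaababb  b
   10  ab$aaabaaababbaabbbaaaa  a
   11  abaaababbaabbbaaaaab$aa  a
   12  ababbaabbbaaaaab$aaabaa  a
   13  abbaabbbaaaaab$aaabaaab  b
   14  abbbaaaaab$aaabaaababba  a
   15  b$aaabaaababbaabbbaaaaa  a
   16  baaaaab$aaabaaababbaabb  b
   17  baaababbaabbbaaaaab$aaa  a
   18  baabbbaaaaab$aaabaaabab  b
   19  babbaabbbaaaaab$aaabaaa  a
   20  bbaaaaab$aaabaaababbaab  b
   21  bbaabbbaaaaab$aaabaaaba  a
   22  bbbaaaaab$aaabaaababbaa  a

bbaa$baaabaaabaabababaa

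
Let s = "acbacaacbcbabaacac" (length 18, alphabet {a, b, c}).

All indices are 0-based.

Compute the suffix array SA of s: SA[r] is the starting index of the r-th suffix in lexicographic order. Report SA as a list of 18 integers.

sorted suffixes:
  #0 SA[0]=13  'aacac'
  #1 SA[1]=5  'aacbcbabaacac'
  #2 SA[2]=11  'abaacac'
  #3 SA[3]=16  'ac'
  #4 SA[4]=3  'acaacbcbabaacac'
  #5 SA[5]=14  'acac'
  #6 SA[6]=0  'acbacaacbcbabaacac'
  #7 SA[7]=6  'acbcbabaacac'
  #8 SA[8]=12  'baacac'
  #9 SA[9]=10  'babaacac'
  #10 SA[10]=2  'bacaacbcbabaacac'
  #11 SA[11]=8  'bcbabaacac'
  #12 SA[12]=17  'c'
  #13 SA[13]=4  'caacbcbabaacac'
  #14 SA[14]=15  'cac'
  #15 SA[15]=9  'cbabaacac'
  #16 SA[16]=1  'cbacaacbcbabaacac'
  #17 SA[17]=7  'cbcbabaacac'

[13, 5, 11, 16, 3, 14, 0, 6, 12, 10, 2, 8, 17, 4, 15, 9, 1, 7]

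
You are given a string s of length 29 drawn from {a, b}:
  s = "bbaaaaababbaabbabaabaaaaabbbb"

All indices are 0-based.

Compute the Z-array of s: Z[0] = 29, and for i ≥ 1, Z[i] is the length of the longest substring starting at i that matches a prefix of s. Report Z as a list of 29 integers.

Z[0]=29
i=1: outside box; Z[1]=1 grow→box=[1,2)
i=2: outside box; Z[2]=0
i=3: outside box; Z[3]=0
i=4: outside box; Z[4]=0
i=5: outside box; Z[5]=0
i=6: outside box; Z[6]=0
i=7: outside box; Z[7]=1 grow→box=[7,8)
i=8: outside box; Z[8]=0
i=9: outside box; Z[9]=4 grow→box=[9,13)
i=10: min(r-i=3, Z[1]=1)=1; Z[10]=1
i=11: min(r-i=2, Z[2]=0)=0; Z[11]=0
i=12: min(r-i=1, Z[3]=0)=0; Z[12]=0
i=13: outside box; Z[13]=3 grow→box=[13,16)
i=14: min(r-i=2, Z[1]=1)=1; Z[14]=1
i=15: min(r-i=1, Z[2]=0)=0; Z[15]=0
i=16: outside box; Z[16]=1 grow→box=[16,17)
i=17: outside box; Z[17]=0
i=18: outside box; Z[18]=0
i=19: outside box; Z[19]=1 grow→box=[19,20)
i=20: outside box; Z[20]=0
i=21: outside box; Z[21]=0
i=22: outside box; Z[22]=0
i=23: outside box; Z[23]=0
i=24: outside box; Z[24]=0
i=25: outside box; Z[25]=2 grow→box=[25,27)
i=26: min(r-i=1, Z[1]=1)=1; Z[26]=2 grow→box=[26,28)
i=27: min(r-i=1, Z[1]=1)=1; Z[27]=2 grow→box=[27,29)
i=28: min(r-i=1, Z[1]=1)=1; Z[28]=1

[29, 1, 0, 0, 0, 0, 0, 1, 0, 4, 1, 0, 0, 3, 1, 0, 1, 0, 0, 1, 0, 0, 0, 0, 0, 2, 2, 2, 1]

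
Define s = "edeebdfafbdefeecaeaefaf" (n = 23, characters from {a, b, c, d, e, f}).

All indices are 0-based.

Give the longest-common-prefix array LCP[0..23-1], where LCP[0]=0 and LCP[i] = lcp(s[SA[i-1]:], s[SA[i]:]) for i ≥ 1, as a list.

rank→(start, suffix):
  0 → (16, 'aeaefaf')
  1 → (18, 'aefaf')
  2 → (21, 'af')
  3 → (7, 'afbdefeecaeaefaf')
  4 → (9, 'bdefeecaeaefaf')
  5 → (4, 'bdfafbdefeecaeaefaf')
  6 → (15, 'caeaefaf')
  7 → (1, 'deebdfafbdefeecaeaefaf')
  8 → (10, 'defeecaeaefaf')
  9 → (5, 'dfafbdefeecaeaefaf')
  10 → (17, 'eaefaf')
  11 → (3, 'ebdfafbdefeecaeaefaf')
  12 → (14, 'ecaeaefaf')
  13 → (0, 'edeebdfafbdefeecaeaefaf')
  14 → (2, 'eebdfafbdefeecaeaefaf')
  15 → (13, 'eecaeaefaf')
  16 → (19, 'efaf')
  17 → (11, 'efeecaeaefaf')
  18 → (22, 'f')
  19 → (20, 'faf')
  20 → (6, 'fafbdefeecaeaefaf')
  21 → (8, 'fbdefeecaeaefaf')
  22 → (12, 'feecaeaefaf')

SA = [16, 18, 21, 7, 9, 4, 15, 1, 10, 5, 17, 3, 14, 0, 2, 13, 19, 11, 22, 20, 6, 8, 12]
[i] adj suffixes → lcp
  [1] 16/18 → 2 ('ae')
  [2] 18/21 → 1 ('a')
  [3] 21/7 → 2 ('af')
  [4] 7/9 → 0 ('')
  [5] 9/4 → 2 ('bd')
  [6] 4/15 → 0 ('')
  [7] 15/1 → 0 ('')
  [8] 1/10 → 2 ('de')
  [9] 10/5 → 1 ('d')
  [10] 5/17 → 0 ('')
  [11] 17/3 → 1 ('e')
  [12] 3/14 → 1 ('e')
  [13] 14/0 → 1 ('e')
  [14] 0/2 → 1 ('e')
  [15] 2/13 → 2 ('ee')
  [16] 13/19 → 1 ('e')
  [17] 19/11 → 2 ('ef')
  [18] 11/22 → 0 ('')
  [19] 22/20 → 1 ('f')
  [20] 20/6 → 3 ('faf')
  [21] 6/8 → 1 ('f')
  [22] 8/12 → 1 ('f')

[0, 2, 1, 2, 0, 2, 0, 0, 2, 1, 0, 1, 1, 1, 1, 2, 1, 2, 0, 1, 3, 1, 1]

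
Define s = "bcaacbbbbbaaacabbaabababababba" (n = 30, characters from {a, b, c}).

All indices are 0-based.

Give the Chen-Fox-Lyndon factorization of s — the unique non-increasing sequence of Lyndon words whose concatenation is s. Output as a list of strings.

emit factor 1: 'bc' (i=0, period=2)
emit factor 2: 'aacbbbbb' (i=2, period=8)
emit factor 3: 'aaacabbaabababababb' (i=10, period=19)
emit factor 4: 'a' (i=29, period=1)

["bc", "aacbbbbb", "aaacabbaabababababb", "a"]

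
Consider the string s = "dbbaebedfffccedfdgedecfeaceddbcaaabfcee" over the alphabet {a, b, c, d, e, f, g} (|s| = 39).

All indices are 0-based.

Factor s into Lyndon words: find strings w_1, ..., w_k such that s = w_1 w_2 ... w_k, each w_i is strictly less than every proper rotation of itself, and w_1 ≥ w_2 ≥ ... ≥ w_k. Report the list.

["d", "b", "b", "aebedfffccedfdgedecfe", "aceddbc", "aaabfcee"]

emit factor 1: 'd' (i=0, period=1)
emit factor 2: 'b' (i=1, period=1)
emit factor 3: 'b' (i=2, period=1)
emit factor 4: 'aebedfffccedfdgedecfe' (i=3, period=21)
emit factor 5: 'aceddbc' (i=24, period=7)
emit factor 6: 'aaabfcee' (i=31, period=8)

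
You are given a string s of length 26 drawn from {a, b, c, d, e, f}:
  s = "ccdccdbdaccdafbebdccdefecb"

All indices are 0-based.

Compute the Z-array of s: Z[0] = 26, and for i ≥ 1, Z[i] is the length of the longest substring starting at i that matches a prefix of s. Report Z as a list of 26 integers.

[26, 1, 0, 3, 1, 0, 0, 0, 0, 3, 1, 0, 0, 0, 0, 0, 0, 0, 3, 1, 0, 0, 0, 0, 1, 0]

Z[0]=26
i=1: i≥r, start 0; Z[1]=1 extend→box=[1,2)
i=2: i≥r, start 0; Z[2]=0
i=3: i≥r, start 0; Z[3]=3 extend→box=[3,6)
i=4: min(r-i=2, Z[1]=1)=1; Z[4]=1
i=5: min(r-i=1, Z[2]=0)=0; Z[5]=0
i=6: i≥r, start 0; Z[6]=0
i=7: i≥r, start 0; Z[7]=0
i=8: i≥r, start 0; Z[8]=0
i=9: i≥r, start 0; Z[9]=3 extend→box=[9,12)
i=10: min(r-i=2, Z[1]=1)=1; Z[10]=1
i=11: min(r-i=1, Z[2]=0)=0; Z[11]=0
i=12: i≥r, start 0; Z[12]=0
i=13: i≥r, start 0; Z[13]=0
i=14: i≥r, start 0; Z[14]=0
i=15: i≥r, start 0; Z[15]=0
i=16: i≥r, start 0; Z[16]=0
i=17: i≥r, start 0; Z[17]=0
i=18: i≥r, start 0; Z[18]=3 extend→box=[18,21)
i=19: min(r-i=2, Z[1]=1)=1; Z[19]=1
i=20: min(r-i=1, Z[2]=0)=0; Z[20]=0
i=21: i≥r, start 0; Z[21]=0
i=22: i≥r, start 0; Z[22]=0
i=23: i≥r, start 0; Z[23]=0
i=24: i≥r, start 0; Z[24]=1 extend→box=[24,25)
i=25: i≥r, start 0; Z[25]=0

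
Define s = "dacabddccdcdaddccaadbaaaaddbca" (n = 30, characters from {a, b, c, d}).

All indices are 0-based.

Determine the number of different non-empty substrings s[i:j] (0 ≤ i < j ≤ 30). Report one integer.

418

rank→(start, suffix):
  0 → (29, 'a')
  1 → (21, 'aaaaddbca')
  2 → (22, 'aaaddbca')
  3 → (17, 'aadbaaaaddbca')
  4 → (23, 'aaddbca')
  5 → (3, 'abddccdcdaddccaadbaaaaddbca')
  6 → (1, 'acabddccdcdaddccaadbaaaaddbca')
  7 → (18, 'adbaaaaddbca')
  8 → (24, 'addbca')
  9 → (12, 'addccaadbaaaaddbca')
  10 → (20, 'baaaaddbca')
  11 → (27, 'bca')
  12 → (4, 'bddccdcdaddccaadbaaaaddbca')
  13 → (28, 'ca')
  14 → (16, 'caadbaaaaddbca')
  15 → (2, 'cabddccdcdaddccaadbaaaaddbca')
  16 → (15, 'ccaadbaaaaddbca')
  17 → (7, 'ccdcdaddccaadbaaaaddbca')
  18 → (10, 'cdaddccaadbaaaaddbca')
  19 → (8, 'cdcdaddccaadbaaaaddbca')
  20 → (0, 'dacabddccdcdaddccaadbaaaaddbca')
  21 → (11, 'daddccaadbaaaaddbca')
  22 → (19, 'dbaaaaddbca')
  23 → (26, 'dbca')
  24 → (14, 'dccaadbaaaaddbca')
  25 → (6, 'dccdcdaddccaadbaaaaddbca')
  26 → (9, 'dcdaddccaadbaaaaddbca')
  27 → (25, 'ddbca')
  28 → (13, 'ddccaadbaaaaddbca')
  29 → (5, 'ddccdcdaddccaadbaaaaddbca')

SA = [29, 21, 22, 17, 23, 3, 1, 18, 24, 12, 20, 27, 4, 28, 16, 2, 15, 7, 10, 8, 0, 11, 19, 26, 14, 6, 9, 25, 13, 5]
i: (SA[i-1],SA[i]) lcp shared
  1: (29,21) 1 'a'
  2: (21,22) 3 'aaa'
  3: (22,17) 2 'aa'
  4: (17,23) 3 'aad'
  5: (23,3) 1 'a'
  6: (3,1) 1 'a'
  7: (1,18) 1 'a'
  8: (18,24) 2 'ad'
  9: (24,12) 3 'add'
  10: (12,20) 0 ''
  11: (20,27) 1 'b'
  12: (27,4) 1 'b'
  13: (4,28) 0 ''
  14: (28,16) 2 'ca'
  15: (16,2) 2 'ca'
  16: (2,15) 1 'c'
  17: (15,7) 2 'cc'
  18: (7,10) 1 'c'
  19: (10,8) 2 'cd'
  20: (8,0) 0 ''
  21: (0,11) 2 'da'
  22: (11,19) 1 'd'
  23: (19,26) 2 'db'
  24: (26,14) 1 'd'
  25: (14,6) 3 'dcc'
  26: (6,9) 2 'dc'
  27: (9,25) 1 'd'
  28: (25,13) 2 'dd'
  29: (13,5) 4 'ddcc'

n(n+1)/2 = 30·31/2 = 465
Σ LCP = 0 + 1 + 3 + 2 + 3 + 1 + 1 + 1 + 2 + 3 + 0 + 1 + 1 + 0 + 2 + 2 + 1 + 2 + 1 + 2 + 0 + 2 + 1 + 2 + 1 + 3 + 2 + 1 + 2 + 4 = 47
distinct = 465 − 47 = 418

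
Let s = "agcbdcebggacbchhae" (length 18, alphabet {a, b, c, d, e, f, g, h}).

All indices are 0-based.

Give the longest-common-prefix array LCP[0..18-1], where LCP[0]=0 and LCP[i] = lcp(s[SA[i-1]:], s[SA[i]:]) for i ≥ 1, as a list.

rank→(start, suffix):
  0 → (10, 'acbchhae')
  1 → (16, 'ae')
  2 → (0, 'agcbdcebggacbchhae')
  3 → (12, 'bchhae')
  4 → (3, 'bdcebggacbchhae')
  5 → (7, 'bggacbchhae')
  6 → (11, 'cbchhae')
  7 → (2, 'cbdcebggacbchhae')
  8 → (5, 'cebggacbchhae')
  9 → (13, 'chhae')
  10 → (4, 'dcebggacbchhae')
  11 → (17, 'e')
  12 → (6, 'ebggacbchhae')
  13 → (9, 'gacbchhae')
  14 → (1, 'gcbdcebggacbchhae')
  15 → (8, 'ggacbchhae')
  16 → (15, 'hae')
  17 → (14, 'hhae')

SA = [10, 16, 0, 12, 3, 7, 11, 2, 5, 13, 4, 17, 6, 9, 1, 8, 15, 14]
i: (SA[i-1],SA[i]) lcp shared
  1: (10,16) 1 'a'
  2: (16,0) 1 'a'
  3: (0,12) 0 ''
  4: (12,3) 1 'b'
  5: (3,7) 1 'b'
  6: (7,11) 0 ''
  7: (11,2) 2 'cb'
  8: (2,5) 1 'c'
  9: (5,13) 1 'c'
  10: (13,4) 0 ''
  11: (4,17) 0 ''
  12: (17,6) 1 'e'
  13: (6,9) 0 ''
  14: (9,1) 1 'g'
  15: (1,8) 1 'g'
  16: (8,15) 0 ''
  17: (15,14) 1 'h'

[0, 1, 1, 0, 1, 1, 0, 2, 1, 1, 0, 0, 1, 0, 1, 1, 0, 1]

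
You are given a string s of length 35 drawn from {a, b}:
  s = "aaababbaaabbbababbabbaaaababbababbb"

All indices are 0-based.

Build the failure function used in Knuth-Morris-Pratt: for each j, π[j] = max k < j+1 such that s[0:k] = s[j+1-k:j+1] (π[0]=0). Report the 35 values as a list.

[0, 1, 2, 0, 1, 0, 0, 1, 2, 3, 4, 0, 0, 1, 0, 1, 0, 0, 1, 0, 0, 1, 2, 3, 3, 4, 5, 6, 7, 8, 0, 1, 0, 0, 0]

π[0] = 0
j=1 s[j]='a': π[1]=1 (border 'a')
j=2 s[j]='a': π[2]=2 (border 'aa')
j=3 s[j]='b': k: 2→1→0; π[3]=0 (border '')
j=4 s[j]='a': π[4]=1 (border 'a')
j=5 s[j]='b': k: 1→0; π[5]=0 (border '')
j=6 s[j]='b': π[6]=0 (border '')
j=7 s[j]='a': π[7]=1 (border 'a')
j=8 s[j]='a': π[8]=2 (border 'aa')
j=9 s[j]='a': π[9]=3 (border 'aaa')
j=10 s[j]='b': π[10]=4 (border 'aaab')
j=11 s[j]='b': k: 4→0; π[11]=0 (border '')
j=12 s[j]='b': π[12]=0 (border '')
j=13 s[j]='a': π[13]=1 (border 'a')
j=14 s[j]='b': k: 1→0; π[14]=0 (border '')
j=15 s[j]='a': π[15]=1 (border 'a')
j=16 s[j]='b': k: 1→0; π[16]=0 (border '')
j=17 s[j]='b': π[17]=0 (border '')
j=18 s[j]='a': π[18]=1 (border 'a')
j=19 s[j]='b': k: 1→0; π[19]=0 (border '')
j=20 s[j]='b': π[20]=0 (border '')
j=21 s[j]='a': π[21]=1 (border 'a')
j=22 s[j]='a': π[22]=2 (border 'aa')
j=23 s[j]='a': π[23]=3 (border 'aaa')
j=24 s[j]='a': k: 3→2; π[24]=3 (border 'aaa')
j=25 s[j]='b': π[25]=4 (border 'aaab')
j=26 s[j]='a': π[26]=5 (border 'aaaba')
j=27 s[j]='b': π[27]=6 (border 'aaabab')
j=28 s[j]='b': π[28]=7 (border 'aaababb')
j=29 s[j]='a': π[29]=8 (border 'aaababba')
j=30 s[j]='b': k: 8→1→0; π[30]=0 (border '')
j=31 s[j]='a': π[31]=1 (border 'a')
j=32 s[j]='b': k: 1→0; π[32]=0 (border '')
j=33 s[j]='b': π[33]=0 (border '')
j=34 s[j]='b': π[34]=0 (border '')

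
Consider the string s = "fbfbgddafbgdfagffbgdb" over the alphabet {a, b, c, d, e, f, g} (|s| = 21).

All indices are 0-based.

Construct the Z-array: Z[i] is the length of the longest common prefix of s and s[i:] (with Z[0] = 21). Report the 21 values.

[21, 0, 2, 0, 0, 0, 0, 0, 2, 0, 0, 0, 1, 0, 0, 1, 2, 0, 0, 0, 0]

Z[0]=21
i=1: i≥r, start 0; Z[1]=0
i=2: i≥r, start 0; Z[2]=2 scan→box=[2,4)
i=3: min(r-i=1, Z[1]=0)=0; Z[3]=0
i=4: i≥r, start 0; Z[4]=0
i=5: i≥r, start 0; Z[5]=0
i=6: i≥r, start 0; Z[6]=0
i=7: i≥r, start 0; Z[7]=0
i=8: i≥r, start 0; Z[8]=2 scan→box=[8,10)
i=9: min(r-i=1, Z[1]=0)=0; Z[9]=0
i=10: i≥r, start 0; Z[10]=0
i=11: i≥r, start 0; Z[11]=0
i=12: i≥r, start 0; Z[12]=1 scan→box=[12,13)
i=13: i≥r, start 0; Z[13]=0
i=14: i≥r, start 0; Z[14]=0
i=15: i≥r, start 0; Z[15]=1 scan→box=[15,16)
i=16: i≥r, start 0; Z[16]=2 scan→box=[16,18)
i=17: min(r-i=1, Z[1]=0)=0; Z[17]=0
i=18: i≥r, start 0; Z[18]=0
i=19: i≥r, start 0; Z[19]=0
i=20: i≥r, start 0; Z[20]=0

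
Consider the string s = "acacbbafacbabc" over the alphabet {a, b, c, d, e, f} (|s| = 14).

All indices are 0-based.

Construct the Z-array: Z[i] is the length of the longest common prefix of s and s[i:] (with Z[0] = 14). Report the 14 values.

[14, 0, 2, 0, 0, 0, 1, 0, 2, 0, 0, 1, 0, 0]

Z[0]=14
i=1: i≥r, start 0; Z[1]=0
i=2: i≥r, start 0; Z[2]=2 extend→box=[2,4)
i=3: min(r-i=1, Z[1]=0)=0; Z[3]=0
i=4: i≥r, start 0; Z[4]=0
i=5: i≥r, start 0; Z[5]=0
i=6: i≥r, start 0; Z[6]=1 extend→box=[6,7)
i=7: i≥r, start 0; Z[7]=0
i=8: i≥r, start 0; Z[8]=2 extend→box=[8,10)
i=9: min(r-i=1, Z[1]=0)=0; Z[9]=0
i=10: i≥r, start 0; Z[10]=0
i=11: i≥r, start 0; Z[11]=1 extend→box=[11,12)
i=12: i≥r, start 0; Z[12]=0
i=13: i≥r, start 0; Z[13]=0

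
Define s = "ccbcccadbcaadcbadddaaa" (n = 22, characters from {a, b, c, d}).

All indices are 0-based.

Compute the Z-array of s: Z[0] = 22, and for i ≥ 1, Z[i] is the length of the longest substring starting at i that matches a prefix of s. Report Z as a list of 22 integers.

Z[0]=22
i=1: i≥r, start 0; Z[1]=1 grow→box=[1,2)
i=2: i≥r, start 0; Z[2]=0
i=3: i≥r, start 0; Z[3]=2 grow→box=[3,5)
i=4: min(r-i=1, Z[1]=1)=1; Z[4]=2 grow→box=[4,6)
i=5: min(r-i=1, Z[1]=1)=1; Z[5]=1
i=6: i≥r, start 0; Z[6]=0
i=7: i≥r, start 0; Z[7]=0
i=8: i≥r, start 0; Z[8]=0
i=9: i≥r, start 0; Z[9]=1 grow→box=[9,10)
i=10: i≥r, start 0; Z[10]=0
i=11: i≥r, start 0; Z[11]=0
i=12: i≥r, start 0; Z[12]=0
i=13: i≥r, start 0; Z[13]=1 grow→box=[13,14)
i=14: i≥r, start 0; Z[14]=0
i=15: i≥r, start 0; Z[15]=0
i=16: i≥r, start 0; Z[16]=0
i=17: i≥r, start 0; Z[17]=0
i=18: i≥r, start 0; Z[18]=0
i=19: i≥r, start 0; Z[19]=0
i=20: i≥r, start 0; Z[20]=0
i=21: i≥r, start 0; Z[21]=0

[22, 1, 0, 2, 2, 1, 0, 0, 0, 1, 0, 0, 0, 1, 0, 0, 0, 0, 0, 0, 0, 0]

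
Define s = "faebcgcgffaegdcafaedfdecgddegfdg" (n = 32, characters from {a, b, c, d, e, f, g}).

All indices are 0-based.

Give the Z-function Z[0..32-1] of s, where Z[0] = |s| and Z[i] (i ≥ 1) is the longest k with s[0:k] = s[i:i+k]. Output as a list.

Z[0]=32
i=1: outside box; Z[1]=0
i=2: outside box; Z[2]=0
i=3: outside box; Z[3]=0
i=4: outside box; Z[4]=0
i=5: outside box; Z[5]=0
i=6: outside box; Z[6]=0
i=7: outside box; Z[7]=0
i=8: outside box; Z[8]=1 grow→box=[8,9)
i=9: outside box; Z[9]=3 grow→box=[9,12)
i=10: min(r-i=2, Z[1]=0)=0; Z[10]=0
i=11: min(r-i=1, Z[2]=0)=0; Z[11]=0
i=12: outside box; Z[12]=0
i=13: outside box; Z[13]=0
i=14: outside box; Z[14]=0
i=15: outside box; Z[15]=0
i=16: outside box; Z[16]=3 grow→box=[16,19)
i=17: min(r-i=2, Z[1]=0)=0; Z[17]=0
i=18: min(r-i=1, Z[2]=0)=0; Z[18]=0
i=19: outside box; Z[19]=0
i=20: outside box; Z[20]=1 grow→box=[20,21)
i=21: outside box; Z[21]=0
i=22: outside box; Z[22]=0
i=23: outside box; Z[23]=0
i=24: outside box; Z[24]=0
i=25: outside box; Z[25]=0
i=26: outside box; Z[26]=0
i=27: outside box; Z[27]=0
i=28: outside box; Z[28]=0
i=29: outside box; Z[29]=1 grow→box=[29,30)
i=30: outside box; Z[30]=0
i=31: outside box; Z[31]=0

[32, 0, 0, 0, 0, 0, 0, 0, 1, 3, 0, 0, 0, 0, 0, 0, 3, 0, 0, 0, 1, 0, 0, 0, 0, 0, 0, 0, 0, 1, 0, 0]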